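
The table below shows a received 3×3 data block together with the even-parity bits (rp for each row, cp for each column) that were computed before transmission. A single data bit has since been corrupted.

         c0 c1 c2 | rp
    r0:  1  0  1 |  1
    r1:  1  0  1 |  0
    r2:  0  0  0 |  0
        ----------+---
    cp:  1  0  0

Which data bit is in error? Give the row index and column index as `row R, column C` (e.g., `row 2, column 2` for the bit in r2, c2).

row 0, column 0

Recompute each row's even parity and compare to rp:
  r0: data parity 0, sent rp 1 → mismatch
  r1: data parity 0, sent rp 0 → ok
  r2: data parity 0, sent rp 0 → ok
Recompute each column's even parity and compare to cp:
  c0: data parity 0, sent cp 1 → mismatch
  c1: data parity 0, sent cp 0 → ok
  c2: data parity 0, sent cp 0 → ok
Exactly one row (r0) and one column (c0) fail → the flipped bit is at their intersection.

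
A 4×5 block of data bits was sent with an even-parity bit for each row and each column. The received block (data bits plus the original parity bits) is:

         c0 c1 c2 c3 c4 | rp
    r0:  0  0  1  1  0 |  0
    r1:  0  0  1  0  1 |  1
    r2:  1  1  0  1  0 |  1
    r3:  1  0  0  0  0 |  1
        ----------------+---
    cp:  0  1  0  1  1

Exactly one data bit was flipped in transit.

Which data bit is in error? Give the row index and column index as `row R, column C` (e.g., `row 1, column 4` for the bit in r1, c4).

row 1, column 3

Recompute each row's even parity and compare to rp:
  r0: data parity 0, sent rp 0 → ok
  r1: data parity 0, sent rp 1 → mismatch
  r2: data parity 1, sent rp 1 → ok
  r3: data parity 1, sent rp 1 → ok
Recompute each column's even parity and compare to cp:
  c0: data parity 0, sent cp 0 → ok
  c1: data parity 1, sent cp 1 → ok
  c2: data parity 0, sent cp 0 → ok
  c3: data parity 0, sent cp 1 → mismatch
  c4: data parity 1, sent cp 1 → ok
Exactly one row (r1) and one column (c3) fail → the flipped bit is at their intersection.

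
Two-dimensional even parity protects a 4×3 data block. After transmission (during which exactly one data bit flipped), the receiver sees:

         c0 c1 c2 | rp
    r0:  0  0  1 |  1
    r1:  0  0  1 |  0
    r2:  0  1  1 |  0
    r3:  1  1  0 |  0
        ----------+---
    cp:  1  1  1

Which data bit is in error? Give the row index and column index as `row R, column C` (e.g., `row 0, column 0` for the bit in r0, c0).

Recompute each row's even parity and compare to rp:
  r0: data parity 1, sent rp 1 → ok
  r1: data parity 1, sent rp 0 → mismatch
  r2: data parity 0, sent rp 0 → ok
  r3: data parity 0, sent rp 0 → ok
Recompute each column's even parity and compare to cp:
  c0: data parity 1, sent cp 1 → ok
  c1: data parity 0, sent cp 1 → mismatch
  c2: data parity 1, sent cp 1 → ok
Exactly one row (r1) and one column (c1) fail → the flipped bit is at their intersection.

row 1, column 1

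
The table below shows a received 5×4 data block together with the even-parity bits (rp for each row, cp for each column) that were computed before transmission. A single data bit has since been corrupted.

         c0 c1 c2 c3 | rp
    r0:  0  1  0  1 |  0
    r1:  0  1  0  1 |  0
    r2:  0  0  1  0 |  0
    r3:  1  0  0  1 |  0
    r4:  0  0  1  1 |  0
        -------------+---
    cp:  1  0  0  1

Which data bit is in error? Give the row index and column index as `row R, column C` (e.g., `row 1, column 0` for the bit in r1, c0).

Recompute each row's even parity and compare to rp:
  r0: data parity 0, sent rp 0 → ok
  r1: data parity 0, sent rp 0 → ok
  r2: data parity 1, sent rp 0 → mismatch
  r3: data parity 0, sent rp 0 → ok
  r4: data parity 0, sent rp 0 → ok
Recompute each column's even parity and compare to cp:
  c0: data parity 1, sent cp 1 → ok
  c1: data parity 0, sent cp 0 → ok
  c2: data parity 0, sent cp 0 → ok
  c3: data parity 0, sent cp 1 → mismatch
Exactly one row (r2) and one column (c3) fail → the flipped bit is at their intersection.

row 2, column 3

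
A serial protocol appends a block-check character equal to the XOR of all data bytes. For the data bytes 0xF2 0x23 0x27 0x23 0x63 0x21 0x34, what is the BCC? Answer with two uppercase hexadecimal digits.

XOR the bytes together:
  start with 0xF2
  0xF2 ⊕ 0x23 = 0xD1
  0xD1 ⊕ 0x27 = 0xF6
  0xF6 ⊕ 0x23 = 0xD5
  0xD5 ⊕ 0x63 = 0xB6
  0xB6 ⊕ 0x21 = 0x97
  0x97 ⊕ 0x34 = 0xA3

A3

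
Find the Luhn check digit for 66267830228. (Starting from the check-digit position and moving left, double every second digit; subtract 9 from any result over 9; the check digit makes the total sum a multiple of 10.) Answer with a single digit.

Partial digits right→left: 8 2 2 0 3 8 7 6 2 6 6
Double every second digit counting from the check-digit position (so the 1st, 3rd, 5th, ... of the partial from the right).
  doubled (with −9 where >9): 7 4 6 5 4 3 → sum 29
  kept as-is: 2 0 8 6 6 → sum 22
Total = 29 + 22 = 51.
Check digit = (10 − (51 mod 10)) mod 10 = 9.

9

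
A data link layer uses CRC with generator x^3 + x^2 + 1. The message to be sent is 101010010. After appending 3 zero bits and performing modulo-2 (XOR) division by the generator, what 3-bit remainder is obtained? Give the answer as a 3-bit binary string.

101

Append 3 zeros: 101010010000. Divide by 1101 (XOR where the leading bit is 1):
  pos 0: 1010 XOR 1101 = 0111
  pos 1: 1111 XOR 1101 = 0010
  pos 3: 1000 XOR 1101 = 0101
  pos 4: 1011 XOR 1101 = 0110
  pos 5: 1100 XOR 1101 = 0001
  pos 8: 1000 XOR 1101 = 0101
Remainder (last 3 bits) = 101. This is the CRC / FCS.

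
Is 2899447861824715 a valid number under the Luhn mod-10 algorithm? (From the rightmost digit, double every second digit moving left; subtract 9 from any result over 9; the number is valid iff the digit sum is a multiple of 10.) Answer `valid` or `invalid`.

valid

From the right, keep odd positions and double even positions (subtract 9 from any doubled value over 9):
  doubled (positions 2,4,...): 2 8 7 3 5 8 9 4 → sum 46
  kept (positions 1,3,...): 5 7 2 1 8 4 9 8 → sum 44
Total = 90.
90 mod 10 = 0, so the number is valid.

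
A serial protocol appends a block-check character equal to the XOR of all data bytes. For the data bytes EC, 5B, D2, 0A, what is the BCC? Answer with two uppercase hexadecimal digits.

XOR the bytes together:
  start with 0xEC
  0xEC ⊕ 0x5B = 0xB7
  0xB7 ⊕ 0xD2 = 0x65
  0x65 ⊕ 0x0A = 0x6F

6F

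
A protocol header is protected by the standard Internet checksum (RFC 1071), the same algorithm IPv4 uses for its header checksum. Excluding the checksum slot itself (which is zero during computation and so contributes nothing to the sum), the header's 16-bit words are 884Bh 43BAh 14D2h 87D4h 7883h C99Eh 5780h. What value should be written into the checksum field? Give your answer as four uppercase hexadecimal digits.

One's-complement addition (fold any carry out of bit 15 back into bit 0):
  0x884B + 0x43BA = 0x0CC05
  0xCC05 + 0x14D2 = 0x0E0D7
  0xE0D7 + 0x87D4 = 0x168AB → wrap carry → 0x68AC
  0x68AC + 0x7883 = 0x0E12F
  0xE12F + 0xC99E = 0x1AACD → wrap carry → 0xAACE
  0xAACE + 0x5780 = 0x1024E → wrap carry → 0x024F
One's-complement sum = 0x024F.
Checksum = ~0x024F & 0xFFFF = 0xFDB0.

FDB0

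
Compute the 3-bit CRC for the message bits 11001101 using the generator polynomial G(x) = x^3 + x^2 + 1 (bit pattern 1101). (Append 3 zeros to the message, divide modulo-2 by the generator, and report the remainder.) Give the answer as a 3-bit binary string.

Append 3 zeros: 11001101000. Divide by 1101 (XOR where the leading bit is 1):
  pos 0: 1100 XOR 1101 = 0001
  pos 3: 1110 XOR 1101 = 0011
  pos 5: 1110 XOR 1101 = 0011
  pos 7: 1100 XOR 1101 = 0001
Remainder (last 3 bits) = 001. This is the CRC / FCS.

001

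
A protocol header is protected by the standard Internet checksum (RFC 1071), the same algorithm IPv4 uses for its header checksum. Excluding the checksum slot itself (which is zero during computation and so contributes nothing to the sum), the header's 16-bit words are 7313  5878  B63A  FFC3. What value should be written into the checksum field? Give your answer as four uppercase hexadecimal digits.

One's-complement addition (fold any carry out of bit 15 back into bit 0):
  0x7313 + 0x5878 = 0x0CB8B
  0xCB8B + 0xB63A = 0x181C5 → wrap carry → 0x81C6
  0x81C6 + 0xFFC3 = 0x18189 → wrap carry → 0x818A
One's-complement sum = 0x818A.
Checksum = ~0x818A & 0xFFFF = 0x7E75.

7E75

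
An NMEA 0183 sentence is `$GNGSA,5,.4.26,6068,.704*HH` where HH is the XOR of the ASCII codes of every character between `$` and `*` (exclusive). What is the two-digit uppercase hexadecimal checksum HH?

XOR the ASCII codes of the payload characters:
  'G' = 0x47 → acc = 0x47
  'N' = 0x4E → acc = 0x09
  'G' = 0x47 → acc = 0x4E
  'S' = 0x53 → acc = 0x1D
  'A' = 0x41 → acc = 0x5C
  ',' = 0x2C → acc = 0x70
  '5' = 0x35 → acc = 0x45
  ',' = 0x2C → acc = 0x69
  '.' = 0x2E → acc = 0x47
  '4' = 0x34 → acc = 0x73
  '.' = 0x2E → acc = 0x5D
  '2' = 0x32 → acc = 0x6F
  '6' = 0x36 → acc = 0x59
  ',' = 0x2C → acc = 0x75
  '6' = 0x36 → acc = 0x43
  '0' = 0x30 → acc = 0x73
  '6' = 0x36 → acc = 0x45
  '8' = 0x38 → acc = 0x7D
  ',' = 0x2C → acc = 0x51
  '.' = 0x2E → acc = 0x7F
  '7' = 0x37 → acc = 0x48
  '0' = 0x30 → acc = 0x78
  '4' = 0x34 → acc = 0x4C
Checksum = 0x4C.

4C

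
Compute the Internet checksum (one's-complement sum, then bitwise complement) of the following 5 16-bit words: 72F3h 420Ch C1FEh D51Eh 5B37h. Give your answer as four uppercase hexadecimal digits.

One's-complement addition (fold any carry out of bit 15 back into bit 0):
  0x72F3 + 0x420C = 0x0B4FF
  0xB4FF + 0xC1FE = 0x176FD → wrap carry → 0x76FE
  0x76FE + 0xD51E = 0x14C1C → wrap carry → 0x4C1D
  0x4C1D + 0x5B37 = 0x0A754
One's-complement sum = 0xA754.
Checksum = ~0xA754 & 0xFFFF = 0x58AB.

58AB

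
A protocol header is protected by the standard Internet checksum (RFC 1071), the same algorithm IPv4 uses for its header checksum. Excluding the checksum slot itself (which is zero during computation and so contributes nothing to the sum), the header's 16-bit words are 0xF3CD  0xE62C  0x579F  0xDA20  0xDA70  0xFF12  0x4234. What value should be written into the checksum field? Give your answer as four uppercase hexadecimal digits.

D88C

One's-complement addition (fold any carry out of bit 15 back into bit 0):
  0xF3CD + 0xE62C = 0x1D9F9 → wrap carry → 0xD9FA
  0xD9FA + 0x579F = 0x13199 → wrap carry → 0x319A
  0x319A + 0xDA20 = 0x10BBA → wrap carry → 0x0BBB
  0x0BBB + 0xDA70 = 0x0E62B
  0xE62B + 0xFF12 = 0x1E53D → wrap carry → 0xE53E
  0xE53E + 0x4234 = 0x12772 → wrap carry → 0x2773
One's-complement sum = 0x2773.
Checksum = ~0x2773 & 0xFFFF = 0xD88C.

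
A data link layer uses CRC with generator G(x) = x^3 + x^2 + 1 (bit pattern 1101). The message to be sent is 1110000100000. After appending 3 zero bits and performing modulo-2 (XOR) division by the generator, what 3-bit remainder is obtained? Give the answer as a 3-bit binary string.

111

Append 3 zeros: 1110000100000000. Divide by 1101 (XOR where the leading bit is 1):
  pos 0: 1110 XOR 1101 = 0011
  pos 2: 1100 XOR 1101 = 0001
  pos 5: 1010 XOR 1101 = 0111
  pos 6: 1110 XOR 1101 = 0011
  pos 8: 1100 XOR 1101 = 0001
  pos 11: 1000 XOR 1101 = 0101
  pos 12: 1010 XOR 1101 = 0111
Remainder (last 3 bits) = 111. This is the CRC / FCS.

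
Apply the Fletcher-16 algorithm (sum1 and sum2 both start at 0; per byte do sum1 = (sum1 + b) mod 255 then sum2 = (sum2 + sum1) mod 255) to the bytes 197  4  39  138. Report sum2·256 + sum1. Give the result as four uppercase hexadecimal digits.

Running sums (mod 255):
  after byte 0 (197): sum1=197, sum2=197
  after byte 1 (4): sum1=201, sum2=143
  after byte 2 (39): sum1=240, sum2=128
  after byte 3 (138): sum1=123, sum2=251
Checksum = sum2·256 + sum1 = 251·256 + 123 = 64379 = 0xFB7B.

FB7B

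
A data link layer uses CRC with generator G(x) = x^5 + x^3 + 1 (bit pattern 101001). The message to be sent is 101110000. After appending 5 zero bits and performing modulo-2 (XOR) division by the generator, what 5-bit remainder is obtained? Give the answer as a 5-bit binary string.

Append 5 zeros: 10111000000000. Divide by 101001 (XOR where the leading bit is 1):
  pos 0: 101110 XOR 101001 = 000111
  pos 3: 111000 XOR 101001 = 010001
  pos 4: 100010 XOR 101001 = 001011
  pos 6: 101100 XOR 101001 = 000101
Remainder (last 5 bits) = 10100. This is the CRC / FCS.

10100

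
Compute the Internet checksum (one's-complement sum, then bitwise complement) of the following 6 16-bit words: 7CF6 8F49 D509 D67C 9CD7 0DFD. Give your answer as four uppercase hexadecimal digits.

9D64

One's-complement addition (fold any carry out of bit 15 back into bit 0):
  0x7CF6 + 0x8F49 = 0x10C3F → wrap carry → 0x0C40
  0x0C40 + 0xD509 = 0x0E149
  0xE149 + 0xD67C = 0x1B7C5 → wrap carry → 0xB7C6
  0xB7C6 + 0x9CD7 = 0x1549D → wrap carry → 0x549E
  0x549E + 0x0DFD = 0x0629B
One's-complement sum = 0x629B.
Checksum = ~0x629B & 0xFFFF = 0x9D64.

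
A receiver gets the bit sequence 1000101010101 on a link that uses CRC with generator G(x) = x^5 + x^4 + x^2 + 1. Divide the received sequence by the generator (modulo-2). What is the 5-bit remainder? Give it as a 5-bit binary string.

00000

Modulo-2 division of 1000101010101 by 110101:
  pos 0: 100010 XOR 110101 = 010111
  pos 1: 101111 XOR 110101 = 011010
  pos 2: 110100 XOR 110101 = 000001
  pos 7: 110101 XOR 110101 = 000000
Remainder = 00000 (zero — the frame passes the CRC check).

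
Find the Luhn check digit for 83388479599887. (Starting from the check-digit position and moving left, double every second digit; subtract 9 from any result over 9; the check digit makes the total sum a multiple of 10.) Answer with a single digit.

1

Partial digits right→left: 7 8 8 9 9 5 9 7 4 8 8 3 3 8
Double every second digit counting from the check-digit position (so the 1st, 3rd, 5th, ... of the partial from the right).
  doubled (with −9 where >9): 5 7 9 9 8 7 6 → sum 51
  kept as-is: 8 9 5 7 8 3 8 → sum 48
Total = 51 + 48 = 99.
Check digit = (10 − (99 mod 10)) mod 10 = 1.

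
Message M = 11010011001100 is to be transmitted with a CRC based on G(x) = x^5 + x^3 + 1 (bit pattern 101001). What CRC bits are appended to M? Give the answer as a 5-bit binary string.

Append 5 zeros: 1101001100110000000. Divide by 101001 (XOR where the leading bit is 1):
  pos 0: 110100 XOR 101001 = 011101
  pos 1: 111011 XOR 101001 = 010010
  pos 2: 100101 XOR 101001 = 001100
  pos 4: 110000 XOR 101001 = 011001
  pos 5: 110011 XOR 101001 = 011010
  pos 6: 110101 XOR 101001 = 011100
  pos 7: 111000 XOR 101001 = 010001
  pos 8: 100010 XOR 101001 = 001011
  pos 10: 101100 XOR 101001 = 000101
  pos 13: 101000 XOR 101001 = 000001
Remainder (last 5 bits) = 00001. This is the CRC / FCS.

00001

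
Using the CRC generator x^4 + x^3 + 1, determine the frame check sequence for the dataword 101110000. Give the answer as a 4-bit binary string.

Append 4 zeros: 1011100000000. Divide by 11001 (XOR where the leading bit is 1):
  pos 0: 10111 XOR 11001 = 01110
  pos 1: 11100 XOR 11001 = 00101
  pos 3: 10100 XOR 11001 = 01101
  pos 4: 11010 XOR 11001 = 00011
  pos 7: 11000 XOR 11001 = 00001
Remainder (last 4 bits) = 0010. This is the CRC / FCS.

0010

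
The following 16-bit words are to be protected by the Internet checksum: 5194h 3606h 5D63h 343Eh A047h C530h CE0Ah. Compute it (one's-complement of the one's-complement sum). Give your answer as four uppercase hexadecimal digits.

B340

One's-complement addition (fold any carry out of bit 15 back into bit 0):
  0x5194 + 0x3606 = 0x0879A
  0x879A + 0x5D63 = 0x0E4FD
  0xE4FD + 0x343E = 0x1193B → wrap carry → 0x193C
  0x193C + 0xA047 = 0x0B983
  0xB983 + 0xC530 = 0x17EB3 → wrap carry → 0x7EB4
  0x7EB4 + 0xCE0A = 0x14CBE → wrap carry → 0x4CBF
One's-complement sum = 0x4CBF.
Checksum = ~0x4CBF & 0xFFFF = 0xB340.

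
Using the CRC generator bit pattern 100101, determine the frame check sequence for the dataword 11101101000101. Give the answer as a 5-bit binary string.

Append 5 zeros: 1110110100010100000. Divide by 100101 (XOR where the leading bit is 1):
  pos 0: 111011 XOR 100101 = 011110
  pos 1: 111100 XOR 100101 = 011001
  pos 2: 110011 XOR 100101 = 010110
  pos 3: 101100 XOR 100101 = 001001
  pos 5: 100100 XOR 100101 = 000001
  pos 10: 110100 XOR 100101 = 010001
  pos 11: 100010 XOR 100101 = 000111
Remainder (last 5 bits) = 11100. This is the CRC / FCS.

11100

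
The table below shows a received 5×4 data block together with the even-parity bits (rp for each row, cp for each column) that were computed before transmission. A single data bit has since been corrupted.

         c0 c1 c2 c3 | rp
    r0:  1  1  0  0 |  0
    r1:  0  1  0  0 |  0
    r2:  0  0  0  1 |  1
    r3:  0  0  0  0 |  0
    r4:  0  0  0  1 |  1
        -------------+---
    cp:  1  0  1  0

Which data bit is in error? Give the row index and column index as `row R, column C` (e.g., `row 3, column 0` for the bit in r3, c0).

Recompute each row's even parity and compare to rp:
  r0: data parity 0, sent rp 0 → ok
  r1: data parity 1, sent rp 0 → mismatch
  r2: data parity 1, sent rp 1 → ok
  r3: data parity 0, sent rp 0 → ok
  r4: data parity 1, sent rp 1 → ok
Recompute each column's even parity and compare to cp:
  c0: data parity 1, sent cp 1 → ok
  c1: data parity 0, sent cp 0 → ok
  c2: data parity 0, sent cp 1 → mismatch
  c3: data parity 0, sent cp 0 → ok
Exactly one row (r1) and one column (c2) fail → the flipped bit is at their intersection.

row 1, column 2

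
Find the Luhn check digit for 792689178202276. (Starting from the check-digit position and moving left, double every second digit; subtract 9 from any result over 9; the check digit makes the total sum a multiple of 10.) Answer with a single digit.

6

Partial digits right→left: 6 7 2 2 0 2 8 7 1 9 8 6 2 9 7
Double every second digit counting from the check-digit position (so the 1st, 3rd, 5th, ... of the partial from the right).
  doubled (with −9 where >9): 3 4 0 7 2 7 4 5 → sum 32
  kept as-is: 7 2 2 7 9 6 9 → sum 42
Total = 32 + 42 = 74.
Check digit = (10 − (74 mod 10)) mod 10 = 6.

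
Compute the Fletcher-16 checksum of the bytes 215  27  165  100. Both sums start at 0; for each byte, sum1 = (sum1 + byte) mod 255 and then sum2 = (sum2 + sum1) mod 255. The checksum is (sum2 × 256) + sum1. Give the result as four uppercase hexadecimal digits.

60FC

Running sums (mod 255):
  after byte 0 (215): sum1=215, sum2=215
  after byte 1 (27): sum1=242, sum2=202
  after byte 2 (165): sum1=152, sum2=99
  after byte 3 (100): sum1=252, sum2=96
Checksum = sum2·256 + sum1 = 96·256 + 252 = 24828 = 0x60FC.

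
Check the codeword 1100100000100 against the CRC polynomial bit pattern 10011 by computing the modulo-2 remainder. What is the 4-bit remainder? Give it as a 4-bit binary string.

Modulo-2 division of 1100100000100 by 10011:
  pos 0: 11001 XOR 10011 = 01010
  pos 1: 10100 XOR 10011 = 00111
  pos 3: 11100 XOR 10011 = 01111
  pos 4: 11110 XOR 10011 = 01101
  pos 5: 11010 XOR 10011 = 01001
  pos 6: 10011 XOR 10011 = 00000
Remainder = 0000 (zero — the frame passes the CRC check).

0000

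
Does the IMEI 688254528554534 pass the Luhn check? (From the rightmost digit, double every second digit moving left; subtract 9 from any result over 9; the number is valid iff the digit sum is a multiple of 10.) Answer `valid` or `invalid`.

From the right, keep odd positions and double even positions (subtract 9 from any doubled value over 9):
  doubled (positions 2,4,...): 6 8 1 4 8 4 7 → sum 38
  kept (positions 1,3,...): 4 5 5 8 5 5 8 6 → sum 46
Total = 84.
84 mod 10 = 4, so the number is invalid.

invalid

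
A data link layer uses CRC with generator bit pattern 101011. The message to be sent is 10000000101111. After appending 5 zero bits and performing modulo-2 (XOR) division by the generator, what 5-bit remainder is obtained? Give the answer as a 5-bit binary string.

01111

Append 5 zeros: 1000000010111100000. Divide by 101011 (XOR where the leading bit is 1):
  pos 0: 100000 XOR 101011 = 001011
  pos 2: 101100 XOR 101011 = 000111
  pos 5: 111101 XOR 101011 = 010110
  pos 6: 101101 XOR 101011 = 000110
  pos 9: 110110 XOR 101011 = 011101
  pos 10: 111010 XOR 101011 = 010001
  pos 11: 100010 XOR 101011 = 001001
  pos 13: 100100 XOR 101011 = 001111
Remainder (last 5 bits) = 01111. This is the CRC / FCS.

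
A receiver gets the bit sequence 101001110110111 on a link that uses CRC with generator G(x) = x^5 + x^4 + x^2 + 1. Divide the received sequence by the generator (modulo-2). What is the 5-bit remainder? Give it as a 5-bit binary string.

00000

Modulo-2 division of 101001110110111 by 110101:
  pos 0: 101001 XOR 110101 = 011100
  pos 1: 111001 XOR 110101 = 001100
  pos 3: 110010 XOR 110101 = 000111
  pos 6: 111110 XOR 110101 = 001011
  pos 8: 101111 XOR 110101 = 011010
  pos 9: 110101 XOR 110101 = 000000
Remainder = 00000 (zero — the frame passes the CRC check).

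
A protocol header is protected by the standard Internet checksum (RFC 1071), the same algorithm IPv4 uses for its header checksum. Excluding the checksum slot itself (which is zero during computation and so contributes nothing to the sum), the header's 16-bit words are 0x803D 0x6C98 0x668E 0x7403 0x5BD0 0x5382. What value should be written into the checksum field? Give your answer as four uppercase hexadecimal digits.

8945

One's-complement addition (fold any carry out of bit 15 back into bit 0):
  0x803D + 0x6C98 = 0x0ECD5
  0xECD5 + 0x668E = 0x15363 → wrap carry → 0x5364
  0x5364 + 0x7403 = 0x0C767
  0xC767 + 0x5BD0 = 0x12337 → wrap carry → 0x2338
  0x2338 + 0x5382 = 0x076BA
One's-complement sum = 0x76BA.
Checksum = ~0x76BA & 0xFFFF = 0x8945.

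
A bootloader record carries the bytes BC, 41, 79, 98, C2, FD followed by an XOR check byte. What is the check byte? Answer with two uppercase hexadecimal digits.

XOR the bytes together:
  start with 0xBC
  0xBC ⊕ 0x41 = 0xFD
  0xFD ⊕ 0x79 = 0x84
  0x84 ⊕ 0x98 = 0x1C
  0x1C ⊕ 0xC2 = 0xDE
  0xDE ⊕ 0xFD = 0x23

23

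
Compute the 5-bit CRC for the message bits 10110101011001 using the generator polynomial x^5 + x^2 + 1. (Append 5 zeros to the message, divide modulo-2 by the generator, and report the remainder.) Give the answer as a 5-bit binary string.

Append 5 zeros: 1011010101100100000. Divide by 100101 (XOR where the leading bit is 1):
  pos 0: 101101 XOR 100101 = 001000
  pos 2: 100001 XOR 100101 = 000100
  pos 5: 100011 XOR 100101 = 000110
  pos 8: 110001 XOR 100101 = 010100
  pos 9: 101000 XOR 100101 = 001101
  pos 11: 110100 XOR 100101 = 010001
  pos 12: 100010 XOR 100101 = 000111
Remainder (last 5 bits) = 01110. This is the CRC / FCS.

01110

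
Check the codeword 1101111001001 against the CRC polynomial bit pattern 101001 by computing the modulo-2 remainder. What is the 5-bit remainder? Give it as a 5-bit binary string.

Modulo-2 division of 1101111001001 by 101001:
  pos 0: 110111 XOR 101001 = 011110
  pos 1: 111101 XOR 101001 = 010100
  pos 2: 101000 XOR 101001 = 000001
  pos 7: 101001 XOR 101001 = 000000
Remainder = 00000 (zero — the frame passes the CRC check).

00000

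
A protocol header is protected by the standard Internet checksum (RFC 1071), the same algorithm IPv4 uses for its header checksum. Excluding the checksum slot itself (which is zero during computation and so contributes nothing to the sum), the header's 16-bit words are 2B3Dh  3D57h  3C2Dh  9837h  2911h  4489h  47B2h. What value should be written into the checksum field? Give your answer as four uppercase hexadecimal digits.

0DBA

One's-complement addition (fold any carry out of bit 15 back into bit 0):
  0x2B3D + 0x3D57 = 0x06894
  0x6894 + 0x3C2D = 0x0A4C1
  0xA4C1 + 0x9837 = 0x13CF8 → wrap carry → 0x3CF9
  0x3CF9 + 0x2911 = 0x0660A
  0x660A + 0x4489 = 0x0AA93
  0xAA93 + 0x47B2 = 0x0F245
One's-complement sum = 0xF245.
Checksum = ~0xF245 & 0xFFFF = 0x0DBA.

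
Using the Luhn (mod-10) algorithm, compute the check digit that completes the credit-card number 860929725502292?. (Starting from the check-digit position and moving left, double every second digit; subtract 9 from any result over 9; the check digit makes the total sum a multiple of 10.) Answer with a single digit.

3

Partial digits right→left: 2 9 2 2 0 5 5 2 7 9 2 9 0 6 8
Double every second digit counting from the check-digit position (so the 1st, 3rd, 5th, ... of the partial from the right).
  doubled (with −9 where >9): 4 4 0 1 5 4 0 7 → sum 25
  kept as-is: 9 2 5 2 9 9 6 → sum 42
Total = 25 + 42 = 67.
Check digit = (10 − (67 mod 10)) mod 10 = 3.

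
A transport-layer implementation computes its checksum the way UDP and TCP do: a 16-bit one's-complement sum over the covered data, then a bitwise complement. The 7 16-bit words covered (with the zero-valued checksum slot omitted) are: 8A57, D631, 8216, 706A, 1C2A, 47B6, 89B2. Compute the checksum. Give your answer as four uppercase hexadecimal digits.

One's-complement addition (fold any carry out of bit 15 back into bit 0):
  0x8A57 + 0xD631 = 0x16088 → wrap carry → 0x6089
  0x6089 + 0x8216 = 0x0E29F
  0xE29F + 0x706A = 0x15309 → wrap carry → 0x530A
  0x530A + 0x1C2A = 0x06F34
  0x6F34 + 0x47B6 = 0x0B6EA
  0xB6EA + 0x89B2 = 0x1409C → wrap carry → 0x409D
One's-complement sum = 0x409D.
Checksum = ~0x409D & 0xFFFF = 0xBF62.

BF62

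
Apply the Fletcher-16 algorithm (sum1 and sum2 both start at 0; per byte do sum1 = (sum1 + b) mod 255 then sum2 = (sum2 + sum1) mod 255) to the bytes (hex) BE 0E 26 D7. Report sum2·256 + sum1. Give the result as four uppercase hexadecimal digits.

Running sums (mod 255):
  after byte 0 (BE): sum1=190, sum2=190
  after byte 1 (0E): sum1=204, sum2=139
  after byte 2 (26): sum1=242, sum2=126
  after byte 3 (D7): sum1=202, sum2=73
Checksum = sum2·256 + sum1 = 73·256 + 202 = 18890 = 0x49CA.

49CA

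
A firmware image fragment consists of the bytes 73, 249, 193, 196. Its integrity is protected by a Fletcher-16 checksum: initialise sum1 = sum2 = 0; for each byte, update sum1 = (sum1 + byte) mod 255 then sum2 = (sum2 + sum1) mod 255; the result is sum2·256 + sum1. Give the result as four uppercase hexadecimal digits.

5BC9

Running sums (mod 255):
  after byte 0 (73): sum1=73, sum2=73
  after byte 1 (249): sum1=67, sum2=140
  after byte 2 (193): sum1=5, sum2=145
  after byte 3 (196): sum1=201, sum2=91
Checksum = sum2·256 + sum1 = 91·256 + 201 = 23497 = 0x5BC9.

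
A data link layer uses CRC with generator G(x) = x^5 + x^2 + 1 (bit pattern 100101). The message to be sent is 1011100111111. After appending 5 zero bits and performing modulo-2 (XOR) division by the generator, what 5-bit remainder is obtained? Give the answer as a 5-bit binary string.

Append 5 zeros: 101110011111100000. Divide by 100101 (XOR where the leading bit is 1):
  pos 0: 101110 XOR 100101 = 001011
  pos 2: 101101 XOR 100101 = 001000
  pos 4: 100011 XOR 100101 = 000110
  pos 7: 110111 XOR 100101 = 010010
  pos 8: 100100 XOR 100101 = 000001
Remainder (last 5 bits) = 10000. This is the CRC / FCS.

10000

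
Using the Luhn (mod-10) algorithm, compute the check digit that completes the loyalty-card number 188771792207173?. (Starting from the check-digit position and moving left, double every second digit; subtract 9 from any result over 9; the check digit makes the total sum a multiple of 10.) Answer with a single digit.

Partial digits right→left: 3 7 1 7 0 2 2 9 7 1 7 7 8 8 1
Double every second digit counting from the check-digit position (so the 1st, 3rd, 5th, ... of the partial from the right).
  doubled (with −9 where >9): 6 2 0 4 5 5 7 2 → sum 31
  kept as-is: 7 7 2 9 1 7 8 → sum 41
Total = 31 + 41 = 72.
Check digit = (10 − (72 mod 10)) mod 10 = 8.

8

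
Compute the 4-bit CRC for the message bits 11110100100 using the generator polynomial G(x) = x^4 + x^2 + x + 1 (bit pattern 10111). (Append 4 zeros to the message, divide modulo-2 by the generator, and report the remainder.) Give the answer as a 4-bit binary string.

1100

Append 4 zeros: 111101001000000. Divide by 10111 (XOR where the leading bit is 1):
  pos 0: 11110 XOR 10111 = 01001
  pos 1: 10011 XOR 10111 = 00100
  pos 3: 10000 XOR 10111 = 00111
  pos 5: 11110 XOR 10111 = 01001
  pos 6: 10010 XOR 10111 = 00101
  pos 8: 10100 XOR 10111 = 00011
Remainder (last 4 bits) = 1100. This is the CRC / FCS.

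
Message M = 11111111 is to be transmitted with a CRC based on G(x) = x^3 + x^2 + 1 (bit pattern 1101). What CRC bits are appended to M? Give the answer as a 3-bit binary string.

Append 3 zeros: 11111111000. Divide by 1101 (XOR where the leading bit is 1):
  pos 0: 1111 XOR 1101 = 0010
  pos 2: 1011 XOR 1101 = 0110
  pos 3: 1101 XOR 1101 = 0000
  pos 7: 1000 XOR 1101 = 0101
Remainder (last 3 bits) = 101. This is the CRC / FCS.

101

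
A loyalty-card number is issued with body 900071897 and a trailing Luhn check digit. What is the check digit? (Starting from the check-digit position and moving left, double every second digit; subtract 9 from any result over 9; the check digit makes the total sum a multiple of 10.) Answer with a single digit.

4

Partial digits right→left: 7 9 8 1 7 0 0 0 9
Double every second digit counting from the check-digit position (so the 1st, 3rd, 5th, ... of the partial from the right).
  doubled (with −9 where >9): 5 7 5 0 9 → sum 26
  kept as-is: 9 1 0 0 → sum 10
Total = 26 + 10 = 36.
Check digit = (10 − (36 mod 10)) mod 10 = 4.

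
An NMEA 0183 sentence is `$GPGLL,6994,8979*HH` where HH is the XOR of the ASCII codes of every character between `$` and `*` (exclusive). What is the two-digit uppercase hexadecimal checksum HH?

5D

XOR the ASCII codes of the payload characters:
  'G' = 0x47 → acc = 0x47
  'P' = 0x50 → acc = 0x17
  'G' = 0x47 → acc = 0x50
  'L' = 0x4C → acc = 0x1C
  'L' = 0x4C → acc = 0x50
  ',' = 0x2C → acc = 0x7C
  '6' = 0x36 → acc = 0x4A
  '9' = 0x39 → acc = 0x73
  '9' = 0x39 → acc = 0x4A
  '4' = 0x34 → acc = 0x7E
  ',' = 0x2C → acc = 0x52
  '8' = 0x38 → acc = 0x6A
  '9' = 0x39 → acc = 0x53
  '7' = 0x37 → acc = 0x64
  '9' = 0x39 → acc = 0x5D
Checksum = 0x5D.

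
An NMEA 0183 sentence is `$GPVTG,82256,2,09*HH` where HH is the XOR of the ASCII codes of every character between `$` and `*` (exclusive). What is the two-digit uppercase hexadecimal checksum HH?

7E

XOR the ASCII codes of the payload characters:
  'G' = 0x47 → acc = 0x47
  'P' = 0x50 → acc = 0x17
  'V' = 0x56 → acc = 0x41
  'T' = 0x54 → acc = 0x15
  'G' = 0x47 → acc = 0x52
  ',' = 0x2C → acc = 0x7E
  '8' = 0x38 → acc = 0x46
  '2' = 0x32 → acc = 0x74
  '2' = 0x32 → acc = 0x46
  '5' = 0x35 → acc = 0x73
  '6' = 0x36 → acc = 0x45
  ',' = 0x2C → acc = 0x69
  '2' = 0x32 → acc = 0x5B
  ',' = 0x2C → acc = 0x77
  '0' = 0x30 → acc = 0x47
  '9' = 0x39 → acc = 0x7E
Checksum = 0x7E.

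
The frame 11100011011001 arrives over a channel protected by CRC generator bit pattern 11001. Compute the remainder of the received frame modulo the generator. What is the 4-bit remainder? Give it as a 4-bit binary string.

0000

Modulo-2 division of 11100011011001 by 11001:
  pos 0: 11100 XOR 11001 = 00101
  pos 2: 10101 XOR 11001 = 01100
  pos 3: 11001 XOR 11001 = 00000
  pos 9: 11001 XOR 11001 = 00000
Remainder = 0000 (zero — the frame passes the CRC check).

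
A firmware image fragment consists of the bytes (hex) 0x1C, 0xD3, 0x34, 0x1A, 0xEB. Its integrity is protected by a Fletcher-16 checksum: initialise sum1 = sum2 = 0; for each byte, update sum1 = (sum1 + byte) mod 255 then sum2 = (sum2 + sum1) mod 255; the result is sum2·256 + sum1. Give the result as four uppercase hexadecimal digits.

982A

Running sums (mod 255):
  after byte 0 (0x1C): sum1=28, sum2=28
  after byte 1 (0xD3): sum1=239, sum2=12
  after byte 2 (0x34): sum1=36, sum2=48
  after byte 3 (0x1A): sum1=62, sum2=110
  after byte 4 (0xEB): sum1=42, sum2=152
Checksum = sum2·256 + sum1 = 152·256 + 42 = 38954 = 0x982A.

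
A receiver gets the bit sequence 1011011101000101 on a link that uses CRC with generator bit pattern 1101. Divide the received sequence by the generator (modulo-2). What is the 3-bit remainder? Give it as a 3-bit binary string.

Modulo-2 division of 1011011101000101 by 1101:
  pos 0: 1011 XOR 1101 = 0110
  pos 1: 1100 XOR 1101 = 0001
  pos 4: 1111 XOR 1101 = 0010
  pos 6: 1001 XOR 1101 = 0100
  pos 7: 1000 XOR 1101 = 0101
  pos 8: 1010 XOR 1101 = 0111
  pos 9: 1110 XOR 1101 = 0011
  pos 11: 1110 XOR 1101 = 0011
Remainder = 111 (nonzero — an error is detected).

111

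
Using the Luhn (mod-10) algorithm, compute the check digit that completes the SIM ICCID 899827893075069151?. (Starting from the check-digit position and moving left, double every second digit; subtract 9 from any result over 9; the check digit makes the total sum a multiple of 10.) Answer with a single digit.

1

Partial digits right→left: 1 5 1 9 6 0 5 7 0 3 9 8 7 2 8 9 9 8
Double every second digit counting from the check-digit position (so the 1st, 3rd, 5th, ... of the partial from the right).
  doubled (with −9 where >9): 2 2 3 1 0 9 5 7 9 → sum 38
  kept as-is: 5 9 0 7 3 8 2 9 8 → sum 51
Total = 38 + 51 = 89.
Check digit = (10 − (89 mod 10)) mod 10 = 1.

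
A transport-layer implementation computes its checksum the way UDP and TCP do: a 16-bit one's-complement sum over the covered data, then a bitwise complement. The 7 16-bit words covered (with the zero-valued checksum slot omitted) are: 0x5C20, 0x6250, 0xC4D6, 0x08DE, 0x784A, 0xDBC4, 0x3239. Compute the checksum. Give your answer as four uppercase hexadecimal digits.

ED91

One's-complement addition (fold any carry out of bit 15 back into bit 0):
  0x5C20 + 0x6250 = 0x0BE70
  0xBE70 + 0xC4D6 = 0x18346 → wrap carry → 0x8347
  0x8347 + 0x08DE = 0x08C25
  0x8C25 + 0x784A = 0x1046F → wrap carry → 0x0470
  0x0470 + 0xDBC4 = 0x0E034
  0xE034 + 0x3239 = 0x1126D → wrap carry → 0x126E
One's-complement sum = 0x126E.
Checksum = ~0x126E & 0xFFFF = 0xED91.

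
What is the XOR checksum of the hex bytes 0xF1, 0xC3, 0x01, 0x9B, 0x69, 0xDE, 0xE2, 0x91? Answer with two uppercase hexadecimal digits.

6C

XOR the bytes together:
  start with 0xF1
  0xF1 ⊕ 0xC3 = 0x32
  0x32 ⊕ 0x01 = 0x33
  0x33 ⊕ 0x9B = 0xA8
  0xA8 ⊕ 0x69 = 0xC1
  0xC1 ⊕ 0xDE = 0x1F
  0x1F ⊕ 0xE2 = 0xFD
  0xFD ⊕ 0x91 = 0x6C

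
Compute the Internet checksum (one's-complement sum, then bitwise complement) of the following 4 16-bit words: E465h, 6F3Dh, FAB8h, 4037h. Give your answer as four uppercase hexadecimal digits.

One's-complement addition (fold any carry out of bit 15 back into bit 0):
  0xE465 + 0x6F3D = 0x153A2 → wrap carry → 0x53A3
  0x53A3 + 0xFAB8 = 0x14E5B → wrap carry → 0x4E5C
  0x4E5C + 0x4037 = 0x08E93
One's-complement sum = 0x8E93.
Checksum = ~0x8E93 & 0xFFFF = 0x716C.

716C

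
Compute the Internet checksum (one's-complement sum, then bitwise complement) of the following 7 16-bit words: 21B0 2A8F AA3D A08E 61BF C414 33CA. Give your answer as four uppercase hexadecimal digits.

0F56

One's-complement addition (fold any carry out of bit 15 back into bit 0):
  0x21B0 + 0x2A8F = 0x04C3F
  0x4C3F + 0xAA3D = 0x0F67C
  0xF67C + 0xA08E = 0x1970A → wrap carry → 0x970B
  0x970B + 0x61BF = 0x0F8CA
  0xF8CA + 0xC414 = 0x1BCDE → wrap carry → 0xBCDF
  0xBCDF + 0x33CA = 0x0F0A9
One's-complement sum = 0xF0A9.
Checksum = ~0xF0A9 & 0xFFFF = 0x0F56.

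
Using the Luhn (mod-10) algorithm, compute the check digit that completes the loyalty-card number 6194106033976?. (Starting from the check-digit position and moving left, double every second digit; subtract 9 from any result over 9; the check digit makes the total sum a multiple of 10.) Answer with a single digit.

0

Partial digits right→left: 6 7 9 3 3 0 6 0 1 4 9 1 6
Double every second digit counting from the check-digit position (so the 1st, 3rd, 5th, ... of the partial from the right).
  doubled (with −9 where >9): 3 9 6 3 2 9 3 → sum 35
  kept as-is: 7 3 0 0 4 1 → sum 15
Total = 35 + 15 = 50.
Check digit = (10 − (50 mod 10)) mod 10 = 0.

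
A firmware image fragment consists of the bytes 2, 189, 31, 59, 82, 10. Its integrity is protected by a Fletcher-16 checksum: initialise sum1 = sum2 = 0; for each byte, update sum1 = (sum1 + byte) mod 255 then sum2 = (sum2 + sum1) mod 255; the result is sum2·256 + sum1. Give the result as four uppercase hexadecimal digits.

9D76

Running sums (mod 255):
  after byte 0 (2): sum1=2, sum2=2
  after byte 1 (189): sum1=191, sum2=193
  after byte 2 (31): sum1=222, sum2=160
  after byte 3 (59): sum1=26, sum2=186
  after byte 4 (82): sum1=108, sum2=39
  after byte 5 (10): sum1=118, sum2=157
Checksum = sum2·256 + sum1 = 157·256 + 118 = 40310 = 0x9D76.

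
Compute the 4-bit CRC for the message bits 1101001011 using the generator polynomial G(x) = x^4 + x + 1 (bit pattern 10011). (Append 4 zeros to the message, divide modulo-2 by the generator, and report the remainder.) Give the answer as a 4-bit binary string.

Append 4 zeros: 11010010110000. Divide by 10011 (XOR where the leading bit is 1):
  pos 0: 11010 XOR 10011 = 01001
  pos 1: 10010 XOR 10011 = 00001
  pos 5: 11011 XOR 10011 = 01000
  pos 6: 10000 XOR 10011 = 00011
  pos 9: 11000 XOR 10011 = 01011
Remainder (last 4 bits) = 1011. This is the CRC / FCS.

1011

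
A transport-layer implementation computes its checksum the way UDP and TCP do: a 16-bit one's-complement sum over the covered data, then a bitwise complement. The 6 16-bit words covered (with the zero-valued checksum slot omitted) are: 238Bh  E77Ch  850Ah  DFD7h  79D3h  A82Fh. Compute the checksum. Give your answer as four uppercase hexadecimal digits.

One's-complement addition (fold any carry out of bit 15 back into bit 0):
  0x238B + 0xE77C = 0x10B07 → wrap carry → 0x0B08
  0x0B08 + 0x850A = 0x09012
  0x9012 + 0xDFD7 = 0x16FE9 → wrap carry → 0x6FEA
  0x6FEA + 0x79D3 = 0x0E9BD
  0xE9BD + 0xA82F = 0x191EC → wrap carry → 0x91ED
One's-complement sum = 0x91ED.
Checksum = ~0x91ED & 0xFFFF = 0x6E12.

6E12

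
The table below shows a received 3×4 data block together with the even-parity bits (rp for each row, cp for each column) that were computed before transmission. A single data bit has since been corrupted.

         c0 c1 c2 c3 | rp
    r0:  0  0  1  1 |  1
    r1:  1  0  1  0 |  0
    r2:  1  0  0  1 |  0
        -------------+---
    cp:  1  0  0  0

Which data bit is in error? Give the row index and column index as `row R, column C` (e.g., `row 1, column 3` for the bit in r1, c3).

row 0, column 0

Recompute each row's even parity and compare to rp:
  r0: data parity 0, sent rp 1 → mismatch
  r1: data parity 0, sent rp 0 → ok
  r2: data parity 0, sent rp 0 → ok
Recompute each column's even parity and compare to cp:
  c0: data parity 0, sent cp 1 → mismatch
  c1: data parity 0, sent cp 0 → ok
  c2: data parity 0, sent cp 0 → ok
  c3: data parity 0, sent cp 0 → ok
Exactly one row (r0) and one column (c0) fail → the flipped bit is at their intersection.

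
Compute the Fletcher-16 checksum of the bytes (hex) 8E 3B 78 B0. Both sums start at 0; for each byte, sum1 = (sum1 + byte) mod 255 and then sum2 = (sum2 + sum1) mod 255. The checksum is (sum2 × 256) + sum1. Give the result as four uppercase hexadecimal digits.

8DF2

Running sums (mod 255):
  after byte 0 (8E): sum1=142, sum2=142
  after byte 1 (3B): sum1=201, sum2=88
  after byte 2 (78): sum1=66, sum2=154
  after byte 3 (B0): sum1=242, sum2=141
Checksum = sum2·256 + sum1 = 141·256 + 242 = 36338 = 0x8DF2.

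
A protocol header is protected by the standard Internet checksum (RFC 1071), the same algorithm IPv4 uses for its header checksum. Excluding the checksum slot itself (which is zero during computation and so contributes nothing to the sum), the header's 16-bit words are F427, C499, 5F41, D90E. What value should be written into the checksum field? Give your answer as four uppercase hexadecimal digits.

One's-complement addition (fold any carry out of bit 15 back into bit 0):
  0xF427 + 0xC499 = 0x1B8C0 → wrap carry → 0xB8C1
  0xB8C1 + 0x5F41 = 0x11802 → wrap carry → 0x1803
  0x1803 + 0xD90E = 0x0F111
One's-complement sum = 0xF111.
Checksum = ~0xF111 & 0xFFFF = 0x0EEE.

0EEE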